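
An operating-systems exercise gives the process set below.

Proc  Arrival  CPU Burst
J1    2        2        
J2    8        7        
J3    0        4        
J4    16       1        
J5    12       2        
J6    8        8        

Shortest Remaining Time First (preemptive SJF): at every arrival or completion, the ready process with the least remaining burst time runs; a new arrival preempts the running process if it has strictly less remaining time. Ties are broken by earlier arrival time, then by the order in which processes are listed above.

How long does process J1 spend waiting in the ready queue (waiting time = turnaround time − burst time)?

Timeline: | J3 0-4 | J1 4-6 | idle 6-8 | J2 8-12 | J5 12-14 | J2 14-17 | J4 17-18 | J6 18-26 |
Completion: J1=6  J2=17  J3=4  J4=18  J5=14  J6=26
Waiting(J1) = turnaround − burst = 4 − 2 = 2

2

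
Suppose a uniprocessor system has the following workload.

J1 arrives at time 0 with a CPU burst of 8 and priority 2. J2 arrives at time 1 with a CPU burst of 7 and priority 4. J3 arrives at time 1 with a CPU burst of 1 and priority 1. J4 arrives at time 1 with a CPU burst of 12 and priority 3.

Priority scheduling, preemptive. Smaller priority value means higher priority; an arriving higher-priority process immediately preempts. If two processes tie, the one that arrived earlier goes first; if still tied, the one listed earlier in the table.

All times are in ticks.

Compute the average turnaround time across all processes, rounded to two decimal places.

Gantt: | J1 0-1 | J3 1-2 | J1 2-9 | J4 9-21 | J2 21-28 |
Completion: J1=9  J2=28  J3=2  J4=21
Turnaround times: J1=9, J2=27, J3=1, J4=20
Average turnaround = (9+27+1+20) / 4 = 57/4 = 14.25

14.25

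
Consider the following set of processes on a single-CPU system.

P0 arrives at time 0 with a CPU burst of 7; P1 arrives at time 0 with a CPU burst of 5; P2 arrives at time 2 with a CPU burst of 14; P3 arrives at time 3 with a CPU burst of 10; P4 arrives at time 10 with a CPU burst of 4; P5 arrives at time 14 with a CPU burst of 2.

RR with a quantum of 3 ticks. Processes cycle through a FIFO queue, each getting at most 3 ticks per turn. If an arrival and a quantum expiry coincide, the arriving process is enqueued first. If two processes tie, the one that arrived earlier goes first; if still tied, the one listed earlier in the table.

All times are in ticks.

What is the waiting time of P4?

Timeline: | P0 0-3 | P1 3-6 | P2 6-9 | P3 9-12 | P0 12-15 | P1 15-17 | P2 17-20 | P4 20-23 | P3 23-26 | P5 26-28 | P0 28-29 | P2 29-32 | P4 32-33 | P3 33-36 | P2 36-39 | P3 39-40 | P2 40-42 |
Completion: P0=29  P1=17  P2=42  P3=40  P4=33  P5=28
Turnaround (C−A): P0=29  P1=17  P2=40  P3=37  P4=23  P5=14
Waiting(P4) = turnaround − burst = 23 − 4 = 19

19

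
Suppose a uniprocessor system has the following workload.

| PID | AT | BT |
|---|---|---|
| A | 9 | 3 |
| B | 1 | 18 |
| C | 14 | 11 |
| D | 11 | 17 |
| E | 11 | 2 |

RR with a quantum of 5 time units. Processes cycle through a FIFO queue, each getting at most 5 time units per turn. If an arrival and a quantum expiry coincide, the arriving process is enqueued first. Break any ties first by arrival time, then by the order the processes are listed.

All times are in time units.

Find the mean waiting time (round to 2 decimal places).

Timeline: | idle 0-1 | B 1-11 | A 11-14 | D 14-19 | E 19-21 | B 21-26 | C 26-31 | D 31-36 | B 36-39 | C 39-44 | D 44-49 | C 49-50 | D 50-52 |
Completion: A=14  B=39  C=50  D=52  E=21
Turnaround (C−A): A=5  B=38  C=36  D=41  E=10
Waiting times: A=2, B=20, C=25, D=24, E=8
Average waiting = (2+20+25+24+8) / 5 = 79/5 = 15.80

15.80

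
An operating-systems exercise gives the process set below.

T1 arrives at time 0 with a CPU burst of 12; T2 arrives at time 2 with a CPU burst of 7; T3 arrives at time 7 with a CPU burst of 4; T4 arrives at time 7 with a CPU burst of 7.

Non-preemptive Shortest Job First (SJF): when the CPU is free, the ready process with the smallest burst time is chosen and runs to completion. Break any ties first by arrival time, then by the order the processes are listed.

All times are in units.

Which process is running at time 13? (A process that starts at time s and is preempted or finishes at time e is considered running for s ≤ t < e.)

T3

Timeline: | T1 0-12 | T3 12-16 | T2 16-23 | T4 23-30 |
Completion: T1=12  T2=23  T3=16  T4=30
Turnaround (C−A): T1=12  T2=21  T3=9  T4=23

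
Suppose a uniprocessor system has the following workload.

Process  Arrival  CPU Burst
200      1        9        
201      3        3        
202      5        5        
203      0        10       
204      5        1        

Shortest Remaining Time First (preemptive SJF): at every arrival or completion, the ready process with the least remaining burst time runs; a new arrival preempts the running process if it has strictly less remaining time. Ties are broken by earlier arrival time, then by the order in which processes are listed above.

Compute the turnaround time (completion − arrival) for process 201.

3

Schedule: | 203 0-3 | 201 3-6 | 204 6-7 | 202 7-12 | 203 12-19 | 200 19-28 |
Completion: 200=28  201=6  202=12  203=19  204=7
Turnaround (C−A): 200=27  201=3  202=7  203=19  204=2
Turnaround(201) = completion − arrival = 6 − 3 = 3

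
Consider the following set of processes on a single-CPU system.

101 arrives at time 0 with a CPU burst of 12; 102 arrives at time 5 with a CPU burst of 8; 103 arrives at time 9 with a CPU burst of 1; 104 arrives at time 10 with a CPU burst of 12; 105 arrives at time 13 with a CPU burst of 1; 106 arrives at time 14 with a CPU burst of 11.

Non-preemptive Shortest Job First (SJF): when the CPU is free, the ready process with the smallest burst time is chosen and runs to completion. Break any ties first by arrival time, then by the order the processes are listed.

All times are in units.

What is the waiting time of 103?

3

Gantt: | 101 0-12 | 103 12-13 | 105 13-14 | 102 14-22 | 106 22-33 | 104 33-45 |
Completion: 101=12  102=22  103=13  104=45  105=14  106=33
Waiting(103) = turnaround − burst = 4 − 1 = 3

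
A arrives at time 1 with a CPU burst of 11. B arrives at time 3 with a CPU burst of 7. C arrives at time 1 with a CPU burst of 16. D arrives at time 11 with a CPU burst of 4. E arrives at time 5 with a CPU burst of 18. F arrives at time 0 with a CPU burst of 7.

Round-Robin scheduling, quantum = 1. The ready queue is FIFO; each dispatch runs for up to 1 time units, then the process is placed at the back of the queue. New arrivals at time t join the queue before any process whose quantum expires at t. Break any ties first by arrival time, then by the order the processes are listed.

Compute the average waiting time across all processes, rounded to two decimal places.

31.67

Schedule: | F 0-1 | A 1-2 | C 2-3 | F 3-4 | A 4-5 | B 5-6 | C 6-7 | F 7-8 | E 8-9 | A 9-10 | B 10-11 | C 11-12 | F 12-13 | E 13-14 | A 14-15 | D 15-16 | B 16-17 | C 17-18 | F 18-19 | E 19-20 | A 20-21 | D 21-22 | B 22-23 | C 23-24 | F 24-25 | E 25-26 | A 26-27 | D 27-28 | B 28-29 | C 29-30 | F 30-31 | E 31-32 | A 32-33 | D 33-34 | B 34-35 | C 35-36 | E 36-37 | A 37-38 | B 38-39 | C 39-40 | E 40-41 | A 41-42 | C 42-43 | E 43-44 | A 44-45 | C 45-46 | E 46-47 | A 47-48 | C 48-49 | E 49-50 | C 50-51 | E 51-52 | C 52-53 | E 53-54 | C 54-55 | E 55-56 | C 56-57 | E 57-58 | C 58-59 | E 59-63 |
Completion: A=48  B=39  C=59  D=34  E=63  F=31
Turnaround (C−A): A=47  B=36  C=58  D=23  E=58  F=31
Waiting times: A=36, B=29, C=42, D=19, E=40, F=24
Average waiting = (36+29+42+19+40+24) / 6 = 190/6 = 31.67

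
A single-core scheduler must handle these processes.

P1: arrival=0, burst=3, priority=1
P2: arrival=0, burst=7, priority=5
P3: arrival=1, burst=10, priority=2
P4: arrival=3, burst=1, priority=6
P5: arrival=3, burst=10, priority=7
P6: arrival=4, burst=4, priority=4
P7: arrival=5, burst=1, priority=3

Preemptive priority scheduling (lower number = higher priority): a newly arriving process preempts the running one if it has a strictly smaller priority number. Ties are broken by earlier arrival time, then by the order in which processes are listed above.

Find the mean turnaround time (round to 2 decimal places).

17.00

Schedule: | P1 0-3 | P3 3-13 | P7 13-14 | P6 14-18 | P2 18-25 | P4 25-26 | P5 26-36 |
Completion: P1=3  P2=25  P3=13  P4=26  P5=36  P6=18  P7=14
Turnaround times: P1=3, P2=25, P3=12, P4=23, P5=33, P6=14, P7=9
Average turnaround = (3+25+12+23+33+14+9) / 7 = 119/7 = 17.00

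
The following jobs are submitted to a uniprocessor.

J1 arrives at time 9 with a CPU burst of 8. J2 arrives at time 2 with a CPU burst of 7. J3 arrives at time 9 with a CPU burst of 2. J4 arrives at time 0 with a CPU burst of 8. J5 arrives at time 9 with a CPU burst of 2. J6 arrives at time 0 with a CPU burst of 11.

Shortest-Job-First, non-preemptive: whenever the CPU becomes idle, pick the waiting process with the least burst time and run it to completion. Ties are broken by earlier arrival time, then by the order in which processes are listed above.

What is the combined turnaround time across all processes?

95

Gantt: | J4 0-8 | J2 8-15 | J3 15-17 | J5 17-19 | J1 19-27 | J6 27-38 |
Completion: J1=27  J2=15  J3=17  J4=8  J5=19  J6=38
Turnaround (C−A): J1=18  J2=13  J3=8  J4=8  J5=10  J6=38
Turnaround = completion − arrival: J1=18, J2=13, J3=8, J4=8, J5=10, J6=38
Total turnaround = 18 + 13 + 8 + 8 + 10 + 38 = 95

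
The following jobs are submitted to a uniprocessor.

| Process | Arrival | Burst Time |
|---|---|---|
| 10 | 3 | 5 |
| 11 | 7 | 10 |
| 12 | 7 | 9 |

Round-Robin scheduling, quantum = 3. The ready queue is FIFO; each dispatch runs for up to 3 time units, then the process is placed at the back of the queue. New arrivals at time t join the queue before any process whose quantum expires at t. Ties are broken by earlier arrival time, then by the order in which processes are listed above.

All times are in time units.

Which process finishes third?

Gantt: | idle 0-3 | 10 3-8 | 11 8-11 | 12 11-14 | 11 14-17 | 12 17-20 | 11 20-23 | 12 23-26 | 11 26-27 |
Completion: 10=8  11=27  12=26
Finish order: 10 → 12 → 11

11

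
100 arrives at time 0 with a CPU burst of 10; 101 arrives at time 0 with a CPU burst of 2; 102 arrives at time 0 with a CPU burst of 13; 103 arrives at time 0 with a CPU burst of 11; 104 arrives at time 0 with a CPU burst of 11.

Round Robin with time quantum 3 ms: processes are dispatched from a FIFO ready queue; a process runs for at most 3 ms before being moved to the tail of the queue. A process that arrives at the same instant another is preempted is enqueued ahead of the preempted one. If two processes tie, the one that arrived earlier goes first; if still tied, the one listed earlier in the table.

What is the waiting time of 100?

29

Schedule: | 100 0-3 | 101 3-5 | 102 5-8 | 103 8-11 | 104 11-14 | 100 14-17 | 102 17-20 | 103 20-23 | 104 23-26 | 100 26-29 | 102 29-32 | 103 32-35 | 104 35-38 | 100 38-39 | 102 39-42 | 103 42-44 | 104 44-46 | 102 46-47 |
Completion: 100=39  101=5  102=47  103=44  104=46
Waiting(100) = turnaround − burst = 39 − 10 = 29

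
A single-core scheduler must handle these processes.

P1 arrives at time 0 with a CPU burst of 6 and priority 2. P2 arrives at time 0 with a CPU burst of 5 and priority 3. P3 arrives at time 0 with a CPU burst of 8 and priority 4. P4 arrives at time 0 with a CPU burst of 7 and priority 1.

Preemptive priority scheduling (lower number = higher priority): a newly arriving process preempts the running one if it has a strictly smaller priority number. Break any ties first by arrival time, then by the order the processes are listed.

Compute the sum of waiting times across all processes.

38

Timeline: | P4 0-7 | P1 7-13 | P2 13-18 | P3 18-26 |
Completion: P1=13  P2=18  P3=26  P4=7
Turnaround (C−A): P1=13  P2=18  P3=26  P4=7
Waiting = turnaround − burst: P1=7, P2=13, P3=18, P4=0
Total waiting = 7 + 13 + 18 + 0 = 38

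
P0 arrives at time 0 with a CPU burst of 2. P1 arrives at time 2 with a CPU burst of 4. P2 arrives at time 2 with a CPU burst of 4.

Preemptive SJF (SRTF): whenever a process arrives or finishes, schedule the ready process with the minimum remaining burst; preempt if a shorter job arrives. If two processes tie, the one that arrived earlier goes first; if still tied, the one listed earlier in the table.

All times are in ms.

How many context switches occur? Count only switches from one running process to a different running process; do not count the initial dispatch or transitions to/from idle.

2

Timeline: | P0 0-2 | P1 2-6 | P2 6-10 |
Completion: P0=2  P1=6  P2=10
Turnaround (C−A): P0=2  P1=4  P2=8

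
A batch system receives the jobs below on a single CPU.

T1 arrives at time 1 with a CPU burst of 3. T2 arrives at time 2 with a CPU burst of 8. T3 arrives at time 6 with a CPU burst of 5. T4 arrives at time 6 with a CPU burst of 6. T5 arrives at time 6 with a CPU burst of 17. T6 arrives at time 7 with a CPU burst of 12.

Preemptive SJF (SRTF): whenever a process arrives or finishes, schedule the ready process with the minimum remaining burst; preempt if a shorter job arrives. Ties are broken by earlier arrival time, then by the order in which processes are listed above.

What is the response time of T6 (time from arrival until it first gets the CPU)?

16

Timeline: | idle 0-1 | T1 1-4 | T2 4-6 | T3 6-11 | T2 11-17 | T4 17-23 | T6 23-35 | T5 35-52 |
Completion: T1=4  T2=17  T3=11  T4=23  T5=52  T6=35
Turnaround (C−A): T1=3  T2=15  T3=5  T4=17  T5=46  T6=28
Response(T6) = first start − arrival = 23 − 7 = 16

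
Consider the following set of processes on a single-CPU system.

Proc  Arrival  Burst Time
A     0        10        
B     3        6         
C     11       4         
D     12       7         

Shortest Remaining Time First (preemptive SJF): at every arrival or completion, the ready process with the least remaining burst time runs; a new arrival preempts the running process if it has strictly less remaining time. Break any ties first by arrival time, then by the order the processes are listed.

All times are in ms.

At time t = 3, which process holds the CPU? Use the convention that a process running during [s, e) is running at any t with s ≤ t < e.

B

Schedule: | A 0-3 | B 3-9 | A 9-11 | C 11-15 | A 15-20 | D 20-27 |
Completion: A=20  B=9  C=15  D=27
Turnaround (C−A): A=20  B=6  C=4  D=15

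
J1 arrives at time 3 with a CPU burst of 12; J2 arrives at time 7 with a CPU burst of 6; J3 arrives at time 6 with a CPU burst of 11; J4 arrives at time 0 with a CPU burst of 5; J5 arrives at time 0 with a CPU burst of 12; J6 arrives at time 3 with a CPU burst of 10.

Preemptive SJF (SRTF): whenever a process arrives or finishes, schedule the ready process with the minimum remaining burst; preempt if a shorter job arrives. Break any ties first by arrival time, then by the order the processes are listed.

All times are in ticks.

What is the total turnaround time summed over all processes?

Schedule: | J4 0-5 | J6 5-7 | J2 7-13 | J6 13-21 | J3 21-32 | J5 32-44 | J1 44-56 |
Completion: J1=56  J2=13  J3=32  J4=5  J5=44  J6=21
Turnaround (C−A): J1=53  J2=6  J3=26  J4=5  J5=44  J6=18
Turnaround = completion − arrival: J1=53, J2=6, J3=26, J4=5, J5=44, J6=18
Total turnaround = 53 + 6 + 26 + 5 + 44 + 18 = 152

152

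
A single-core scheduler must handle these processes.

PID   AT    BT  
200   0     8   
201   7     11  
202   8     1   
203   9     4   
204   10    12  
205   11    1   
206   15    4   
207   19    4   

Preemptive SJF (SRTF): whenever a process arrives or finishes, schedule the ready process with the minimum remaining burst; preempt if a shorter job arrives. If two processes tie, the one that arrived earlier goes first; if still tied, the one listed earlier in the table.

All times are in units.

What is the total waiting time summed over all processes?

Schedule: | 200 0-8 | 202 8-9 | 203 9-11 | 205 11-12 | 203 12-14 | 201 14-15 | 206 15-19 | 207 19-23 | 201 23-33 | 204 33-45 |
Completion: 200=8  201=33  202=9  203=14  204=45  205=12  206=19  207=23
Turnaround (C−A): 200=8  201=26  202=1  203=5  204=35  205=1  206=4  207=4
Waiting = turnaround − burst: 200=0, 201=15, 202=0, 203=1, 204=23, 205=0, 206=0, 207=0
Total waiting = 0 + 15 + 0 + 1 + 23 + 0 + 0 + 0 = 39

39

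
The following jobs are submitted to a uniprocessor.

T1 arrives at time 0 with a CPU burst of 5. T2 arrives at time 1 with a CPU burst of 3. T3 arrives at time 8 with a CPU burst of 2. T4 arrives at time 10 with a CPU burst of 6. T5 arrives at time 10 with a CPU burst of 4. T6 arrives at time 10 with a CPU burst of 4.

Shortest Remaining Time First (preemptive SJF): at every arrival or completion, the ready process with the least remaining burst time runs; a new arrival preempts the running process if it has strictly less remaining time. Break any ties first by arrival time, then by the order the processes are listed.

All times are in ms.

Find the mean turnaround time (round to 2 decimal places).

Schedule: | T1 0-1 | T2 1-4 | T1 4-8 | T3 8-10 | T5 10-14 | T6 14-18 | T4 18-24 |
Completion: T1=8  T2=4  T3=10  T4=24  T5=14  T6=18
Turnaround (C−A): T1=8  T2=3  T3=2  T4=14  T5=4  T6=8
Turnaround times: T1=8, T2=3, T3=2, T4=14, T5=4, T6=8
Average turnaround = (8+3+2+14+4+8) / 6 = 39/6 = 6.50

6.50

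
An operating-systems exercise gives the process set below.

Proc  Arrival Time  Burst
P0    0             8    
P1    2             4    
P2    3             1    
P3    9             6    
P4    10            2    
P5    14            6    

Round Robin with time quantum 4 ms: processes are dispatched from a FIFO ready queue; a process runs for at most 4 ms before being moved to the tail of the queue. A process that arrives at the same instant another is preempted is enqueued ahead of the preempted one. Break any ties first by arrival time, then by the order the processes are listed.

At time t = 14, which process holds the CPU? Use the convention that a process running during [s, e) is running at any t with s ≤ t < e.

P3

Gantt: | P0 0-4 | P1 4-8 | P2 8-9 | P0 9-13 | P3 13-17 | P4 17-19 | P5 19-23 | P3 23-25 | P5 25-27 |
Completion: P0=13  P1=8  P2=9  P3=25  P4=19  P5=27
Turnaround (C−A): P0=13  P1=6  P2=6  P3=16  P4=9  P5=13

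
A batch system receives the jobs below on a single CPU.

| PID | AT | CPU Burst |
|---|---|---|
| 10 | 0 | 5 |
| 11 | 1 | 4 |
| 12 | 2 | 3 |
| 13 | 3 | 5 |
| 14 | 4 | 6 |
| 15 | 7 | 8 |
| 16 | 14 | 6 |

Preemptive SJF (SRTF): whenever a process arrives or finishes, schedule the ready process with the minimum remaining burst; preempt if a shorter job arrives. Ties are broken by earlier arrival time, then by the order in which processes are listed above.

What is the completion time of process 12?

Timeline: | 10 0-5 | 12 5-8 | 11 8-12 | 13 12-17 | 14 17-23 | 16 23-29 | 15 29-37 |
Completion: 10=5  11=12  12=8  13=17  14=23  15=37  16=29
Turnaround (C−A): 10=5  11=11  12=6  13=14  14=19  15=30  16=15

8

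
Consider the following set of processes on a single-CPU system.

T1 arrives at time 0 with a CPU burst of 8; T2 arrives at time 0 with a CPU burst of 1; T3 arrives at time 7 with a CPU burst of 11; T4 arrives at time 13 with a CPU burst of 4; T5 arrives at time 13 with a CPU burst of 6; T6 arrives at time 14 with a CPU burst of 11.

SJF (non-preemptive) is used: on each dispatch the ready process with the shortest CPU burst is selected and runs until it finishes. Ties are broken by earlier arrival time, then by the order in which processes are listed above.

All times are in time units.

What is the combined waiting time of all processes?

37

Gantt: | T2 0-1 | T1 1-9 | T3 9-20 | T4 20-24 | T5 24-30 | T6 30-41 |
Completion: T1=9  T2=1  T3=20  T4=24  T5=30  T6=41
Turnaround (C−A): T1=9  T2=1  T3=13  T4=11  T5=17  T6=27
Waiting = turnaround − burst: T1=1, T2=0, T3=2, T4=7, T5=11, T6=16
Total waiting = 1 + 0 + 2 + 7 + 11 + 16 = 37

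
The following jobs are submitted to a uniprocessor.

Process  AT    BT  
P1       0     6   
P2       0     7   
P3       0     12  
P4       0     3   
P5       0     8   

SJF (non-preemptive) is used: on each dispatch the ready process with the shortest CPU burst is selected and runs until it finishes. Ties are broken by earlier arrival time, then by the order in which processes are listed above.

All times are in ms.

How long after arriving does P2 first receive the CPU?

9

Gantt: | P4 0-3 | P1 3-9 | P2 9-16 | P5 16-24 | P3 24-36 |
Completion: P1=9  P2=16  P3=36  P4=3  P5=24
Response(P2) = first start − arrival = 9 − 0 = 9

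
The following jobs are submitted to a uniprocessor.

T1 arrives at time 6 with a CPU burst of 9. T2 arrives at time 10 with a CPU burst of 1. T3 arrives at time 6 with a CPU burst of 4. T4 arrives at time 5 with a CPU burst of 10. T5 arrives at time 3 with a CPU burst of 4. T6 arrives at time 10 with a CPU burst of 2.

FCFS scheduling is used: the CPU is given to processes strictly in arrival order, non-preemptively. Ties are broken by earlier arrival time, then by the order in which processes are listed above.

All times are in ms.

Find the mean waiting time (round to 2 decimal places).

12.33

Schedule: | idle 0-3 | T5 3-7 | T4 7-17 | T1 17-26 | T3 26-30 | T2 30-31 | T6 31-33 |
Completion: T1=26  T2=31  T3=30  T4=17  T5=7  T6=33
Turnaround (C−A): T1=20  T2=21  T3=24  T4=12  T5=4  T6=23
Waiting times: T1=11, T2=20, T3=20, T4=2, T5=0, T6=21
Average waiting = (11+20+20+2+0+21) / 6 = 74/6 = 12.33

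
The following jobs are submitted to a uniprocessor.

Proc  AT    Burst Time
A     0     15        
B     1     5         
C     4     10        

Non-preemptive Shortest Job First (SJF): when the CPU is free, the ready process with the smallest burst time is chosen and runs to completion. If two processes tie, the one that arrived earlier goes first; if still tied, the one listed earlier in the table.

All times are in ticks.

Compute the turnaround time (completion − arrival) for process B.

19

Timeline: | A 0-15 | B 15-20 | C 20-30 |
Completion: A=15  B=20  C=30
Turnaround(B) = completion − arrival = 20 − 1 = 19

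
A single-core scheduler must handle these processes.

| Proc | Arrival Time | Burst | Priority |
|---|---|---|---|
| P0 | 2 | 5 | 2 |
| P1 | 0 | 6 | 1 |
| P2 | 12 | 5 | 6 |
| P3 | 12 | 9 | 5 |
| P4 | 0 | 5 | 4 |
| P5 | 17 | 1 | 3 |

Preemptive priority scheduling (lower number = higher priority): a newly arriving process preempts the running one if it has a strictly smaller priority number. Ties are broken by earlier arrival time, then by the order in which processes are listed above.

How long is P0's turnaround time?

9

Gantt: | P1 0-6 | P0 6-11 | P4 11-16 | P3 16-17 | P5 17-18 | P3 18-26 | P2 26-31 |
Completion: P0=11  P1=6  P2=31  P3=26  P4=16  P5=18
Turnaround(P0) = completion − arrival = 11 − 2 = 9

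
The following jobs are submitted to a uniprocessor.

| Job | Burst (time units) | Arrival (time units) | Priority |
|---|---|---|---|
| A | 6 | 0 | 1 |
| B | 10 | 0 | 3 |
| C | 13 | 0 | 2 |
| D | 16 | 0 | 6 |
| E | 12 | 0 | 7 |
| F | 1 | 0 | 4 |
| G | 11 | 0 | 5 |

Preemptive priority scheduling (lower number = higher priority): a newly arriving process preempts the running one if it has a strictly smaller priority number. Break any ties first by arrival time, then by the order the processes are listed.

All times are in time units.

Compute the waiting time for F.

Timeline: | A 0-6 | C 6-19 | B 19-29 | F 29-30 | G 30-41 | D 41-57 | E 57-69 |
Completion: A=6  B=29  C=19  D=57  E=69  F=30  G=41
Turnaround (C−A): A=6  B=29  C=19  D=57  E=69  F=30  G=41
Waiting(F) = turnaround − burst = 30 − 1 = 29

29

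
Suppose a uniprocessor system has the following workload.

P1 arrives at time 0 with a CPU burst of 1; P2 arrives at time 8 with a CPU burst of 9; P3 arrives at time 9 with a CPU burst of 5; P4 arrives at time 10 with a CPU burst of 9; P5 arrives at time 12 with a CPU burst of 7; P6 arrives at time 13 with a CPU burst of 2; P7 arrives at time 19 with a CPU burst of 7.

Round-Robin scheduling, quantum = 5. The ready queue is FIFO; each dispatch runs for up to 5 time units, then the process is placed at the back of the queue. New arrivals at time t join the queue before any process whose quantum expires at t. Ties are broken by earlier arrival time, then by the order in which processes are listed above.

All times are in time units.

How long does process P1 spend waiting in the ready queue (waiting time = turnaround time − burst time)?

0

Timeline: | P1 0-1 | idle 1-8 | P2 8-13 | P3 13-18 | P4 18-23 | P5 23-28 | P6 28-30 | P2 30-34 | P7 34-39 | P4 39-43 | P5 43-45 | P7 45-47 |
Completion: P1=1  P2=34  P3=18  P4=43  P5=45  P6=30  P7=47
Turnaround (C−A): P1=1  P2=26  P3=9  P4=33  P5=33  P6=17  P7=28
Waiting(P1) = turnaround − burst = 1 − 1 = 0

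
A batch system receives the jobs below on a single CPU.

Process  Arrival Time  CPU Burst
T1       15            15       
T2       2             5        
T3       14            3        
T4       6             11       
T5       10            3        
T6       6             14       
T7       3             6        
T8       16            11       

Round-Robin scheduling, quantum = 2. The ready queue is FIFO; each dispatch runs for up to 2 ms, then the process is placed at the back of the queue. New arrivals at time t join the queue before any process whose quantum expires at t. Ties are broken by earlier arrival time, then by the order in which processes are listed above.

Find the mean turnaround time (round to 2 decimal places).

Timeline: | idle 0-2 | T2 2-4 | T7 4-6 | T2 6-8 | T4 8-10 | T6 10-12 | T7 12-14 | T2 14-15 | T5 15-17 | T4 17-19 | T6 19-21 | T3 21-23 | T7 23-25 | T1 25-27 | T8 27-29 | T5 29-30 | T4 30-32 | T6 32-34 | T3 34-35 | T1 35-37 | T8 37-39 | T4 39-41 | T6 41-43 | T1 43-45 | T8 45-47 | T4 47-49 | T6 49-51 | T1 51-53 | T8 53-55 | T4 55-56 | T6 56-58 | T1 58-60 | T8 60-62 | T6 62-64 | T1 64-66 | T8 66-67 | T1 67-70 |
Completion: T1=70  T2=15  T3=35  T4=56  T5=30  T6=64  T7=25  T8=67
Turnaround times: T1=55, T2=13, T3=21, T4=50, T5=20, T6=58, T7=22, T8=51
Average turnaround = (55+13+21+50+20+58+22+51) / 8 = 290/8 = 36.25

36.25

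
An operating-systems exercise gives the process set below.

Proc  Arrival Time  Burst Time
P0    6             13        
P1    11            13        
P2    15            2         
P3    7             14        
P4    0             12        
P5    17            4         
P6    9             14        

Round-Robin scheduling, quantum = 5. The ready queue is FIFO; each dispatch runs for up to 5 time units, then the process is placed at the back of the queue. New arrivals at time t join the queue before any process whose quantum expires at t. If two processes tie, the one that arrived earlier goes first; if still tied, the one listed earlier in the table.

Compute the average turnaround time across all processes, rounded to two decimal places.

43.71

Gantt: | P4 0-10 | P0 10-15 | P3 15-20 | P6 20-25 | P4 25-27 | P1 27-32 | P2 32-34 | P0 34-39 | P5 39-43 | P3 43-48 | P6 48-53 | P1 53-58 | P0 58-61 | P3 61-65 | P6 65-69 | P1 69-72 |
Completion: P0=61  P1=72  P2=34  P3=65  P4=27  P5=43  P6=69
Turnaround (C−A): P0=55  P1=61  P2=19  P3=58  P4=27  P5=26  P6=60
Turnaround times: P0=55, P1=61, P2=19, P3=58, P4=27, P5=26, P6=60
Average turnaround = (55+61+19+58+27+26+60) / 7 = 306/7 = 43.71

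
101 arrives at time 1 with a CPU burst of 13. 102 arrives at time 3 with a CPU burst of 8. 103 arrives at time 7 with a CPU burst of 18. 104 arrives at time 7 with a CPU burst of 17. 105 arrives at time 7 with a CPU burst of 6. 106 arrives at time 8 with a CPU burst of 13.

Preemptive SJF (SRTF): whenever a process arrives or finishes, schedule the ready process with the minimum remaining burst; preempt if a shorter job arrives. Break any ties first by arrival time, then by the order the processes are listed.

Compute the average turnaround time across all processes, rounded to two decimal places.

Timeline: | idle 0-1 | 101 1-3 | 102 3-11 | 105 11-17 | 101 17-28 | 106 28-41 | 104 41-58 | 103 58-76 |
Completion: 101=28  102=11  103=76  104=58  105=17  106=41
Turnaround (C−A): 101=27  102=8  103=69  104=51  105=10  106=33
Turnaround times: 101=27, 102=8, 103=69, 104=51, 105=10, 106=33
Average turnaround = (27+8+69+51+10+33) / 6 = 198/6 = 33.00

33.00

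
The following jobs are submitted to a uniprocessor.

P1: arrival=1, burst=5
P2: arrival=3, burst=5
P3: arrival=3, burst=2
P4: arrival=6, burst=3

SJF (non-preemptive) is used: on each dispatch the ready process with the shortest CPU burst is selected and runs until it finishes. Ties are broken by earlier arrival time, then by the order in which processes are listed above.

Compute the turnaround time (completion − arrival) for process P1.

Gantt: | idle 0-1 | P1 1-6 | P3 6-8 | P4 8-11 | P2 11-16 |
Completion: P1=6  P2=16  P3=8  P4=11
Turnaround (C−A): P1=5  P2=13  P3=5  P4=5
Turnaround(P1) = completion − arrival = 6 − 1 = 5

5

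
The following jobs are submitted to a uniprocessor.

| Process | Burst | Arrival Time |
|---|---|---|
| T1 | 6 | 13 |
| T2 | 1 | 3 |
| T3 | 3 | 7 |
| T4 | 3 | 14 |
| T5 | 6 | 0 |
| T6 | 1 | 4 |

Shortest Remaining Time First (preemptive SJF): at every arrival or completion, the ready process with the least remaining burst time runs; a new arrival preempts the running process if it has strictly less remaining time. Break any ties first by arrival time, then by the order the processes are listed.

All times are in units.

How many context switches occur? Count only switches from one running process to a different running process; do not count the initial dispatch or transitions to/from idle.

Gantt: | T5 0-3 | T2 3-4 | T6 4-5 | T5 5-8 | T3 8-11 | idle 11-13 | T1 13-14 | T4 14-17 | T1 17-22 |
Completion: T1=22  T2=4  T3=11  T4=17  T5=8  T6=5
Turnaround (C−A): T1=9  T2=1  T3=4  T4=3  T5=8  T6=1

6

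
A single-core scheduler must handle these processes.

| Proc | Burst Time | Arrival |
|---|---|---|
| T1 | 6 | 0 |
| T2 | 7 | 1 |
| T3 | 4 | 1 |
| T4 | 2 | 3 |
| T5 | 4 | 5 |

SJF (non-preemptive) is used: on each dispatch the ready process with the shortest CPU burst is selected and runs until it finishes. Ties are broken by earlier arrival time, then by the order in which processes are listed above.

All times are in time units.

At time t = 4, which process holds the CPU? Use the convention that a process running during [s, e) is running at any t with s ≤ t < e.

T1

Schedule: | T1 0-6 | T4 6-8 | T3 8-12 | T5 12-16 | T2 16-23 |
Completion: T1=6  T2=23  T3=12  T4=8  T5=16
Turnaround (C−A): T1=6  T2=22  T3=11  T4=5  T5=11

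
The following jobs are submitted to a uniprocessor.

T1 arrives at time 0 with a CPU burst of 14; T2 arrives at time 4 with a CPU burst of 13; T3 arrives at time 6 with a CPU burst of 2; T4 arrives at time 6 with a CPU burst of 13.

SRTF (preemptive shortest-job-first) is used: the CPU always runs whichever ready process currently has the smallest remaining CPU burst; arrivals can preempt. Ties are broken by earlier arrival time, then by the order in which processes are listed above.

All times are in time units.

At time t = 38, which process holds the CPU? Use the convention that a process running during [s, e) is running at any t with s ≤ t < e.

Schedule: | T1 0-6 | T3 6-8 | T1 8-16 | T2 16-29 | T4 29-42 |
Completion: T1=16  T2=29  T3=8  T4=42

T4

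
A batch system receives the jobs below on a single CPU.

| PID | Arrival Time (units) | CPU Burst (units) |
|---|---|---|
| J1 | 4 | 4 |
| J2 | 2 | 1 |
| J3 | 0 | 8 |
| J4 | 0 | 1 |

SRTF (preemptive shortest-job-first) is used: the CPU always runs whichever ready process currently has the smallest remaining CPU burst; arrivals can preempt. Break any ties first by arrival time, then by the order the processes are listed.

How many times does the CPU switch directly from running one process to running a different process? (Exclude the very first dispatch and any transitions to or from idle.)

Schedule: | J4 0-1 | J3 1-2 | J2 2-3 | J3 3-4 | J1 4-8 | J3 8-14 |
Completion: J1=8  J2=3  J3=14  J4=1

5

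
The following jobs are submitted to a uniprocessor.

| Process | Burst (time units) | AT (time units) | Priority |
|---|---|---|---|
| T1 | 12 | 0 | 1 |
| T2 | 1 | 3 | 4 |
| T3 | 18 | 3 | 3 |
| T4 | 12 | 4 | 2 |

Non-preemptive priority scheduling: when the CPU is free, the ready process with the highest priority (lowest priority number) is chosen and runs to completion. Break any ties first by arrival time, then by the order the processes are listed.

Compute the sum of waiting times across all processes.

68

Gantt: | T1 0-12 | T4 12-24 | T3 24-42 | T2 42-43 |
Completion: T1=12  T2=43  T3=42  T4=24
Turnaround (C−A): T1=12  T2=40  T3=39  T4=20
Waiting = turnaround − burst: T1=0, T2=39, T3=21, T4=8
Total waiting = 0 + 39 + 21 + 8 = 68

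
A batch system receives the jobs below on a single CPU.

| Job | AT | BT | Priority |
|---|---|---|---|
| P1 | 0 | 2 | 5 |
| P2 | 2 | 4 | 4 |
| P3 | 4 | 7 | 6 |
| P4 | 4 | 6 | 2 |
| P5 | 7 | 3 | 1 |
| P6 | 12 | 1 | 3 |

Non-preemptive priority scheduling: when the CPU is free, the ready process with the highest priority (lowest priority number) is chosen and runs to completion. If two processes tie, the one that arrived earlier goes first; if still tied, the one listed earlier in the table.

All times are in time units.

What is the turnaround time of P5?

8

Timeline: | P1 0-2 | P2 2-6 | P4 6-12 | P5 12-15 | P6 15-16 | P3 16-23 |
Completion: P1=2  P2=6  P3=23  P4=12  P5=15  P6=16
Turnaround(P5) = completion − arrival = 15 − 7 = 8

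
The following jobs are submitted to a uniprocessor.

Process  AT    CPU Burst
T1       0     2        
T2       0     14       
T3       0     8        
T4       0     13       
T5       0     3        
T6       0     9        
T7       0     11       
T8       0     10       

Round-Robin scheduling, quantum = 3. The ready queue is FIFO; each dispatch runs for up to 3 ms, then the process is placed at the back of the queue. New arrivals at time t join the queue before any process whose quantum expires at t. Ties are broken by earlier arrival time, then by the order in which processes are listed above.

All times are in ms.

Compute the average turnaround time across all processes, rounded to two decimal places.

Gantt: | T1 0-2 | T2 2-5 | T3 5-8 | T4 8-11 | T5 11-14 | T6 14-17 | T7 17-20 | T8 20-23 | T2 23-26 | T3 26-29 | T4 29-32 | T6 32-35 | T7 35-38 | T8 38-41 | T2 41-44 | T3 44-46 | T4 46-49 | T6 49-52 | T7 52-55 | T8 55-58 | T2 58-61 | T4 61-64 | T7 64-66 | T8 66-67 | T2 67-69 | T4 69-70 |
Completion: T1=2  T2=69  T3=46  T4=70  T5=14  T6=52  T7=66  T8=67
Turnaround (C−A): T1=2  T2=69  T3=46  T4=70  T5=14  T6=52  T7=66  T8=67
Turnaround times: T1=2, T2=69, T3=46, T4=70, T5=14, T6=52, T7=66, T8=67
Average turnaround = (2+69+46+70+14+52+66+67) / 8 = 386/8 = 48.25

48.25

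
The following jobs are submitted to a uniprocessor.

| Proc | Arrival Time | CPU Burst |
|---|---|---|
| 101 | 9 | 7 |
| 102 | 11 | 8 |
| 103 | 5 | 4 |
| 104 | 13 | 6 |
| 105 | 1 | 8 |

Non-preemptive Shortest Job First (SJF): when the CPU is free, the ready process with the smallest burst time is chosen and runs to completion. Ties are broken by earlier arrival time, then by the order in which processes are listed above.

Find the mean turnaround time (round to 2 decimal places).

Gantt: | idle 0-1 | 105 1-9 | 103 9-13 | 104 13-19 | 101 19-26 | 102 26-34 |
Completion: 101=26  102=34  103=13  104=19  105=9
Turnaround times: 101=17, 102=23, 103=8, 104=6, 105=8
Average turnaround = (17+23+8+6+8) / 5 = 62/5 = 12.40

12.40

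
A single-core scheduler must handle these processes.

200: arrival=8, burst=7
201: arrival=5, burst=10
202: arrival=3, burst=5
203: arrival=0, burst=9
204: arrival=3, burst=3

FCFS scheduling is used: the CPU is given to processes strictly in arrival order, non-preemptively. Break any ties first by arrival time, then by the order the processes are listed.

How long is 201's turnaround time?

22

Gantt: | 203 0-9 | 202 9-14 | 204 14-17 | 201 17-27 | 200 27-34 |
Completion: 200=34  201=27  202=14  203=9  204=17
Turnaround (C−A): 200=26  201=22  202=11  203=9  204=14
Turnaround(201) = completion − arrival = 27 − 5 = 22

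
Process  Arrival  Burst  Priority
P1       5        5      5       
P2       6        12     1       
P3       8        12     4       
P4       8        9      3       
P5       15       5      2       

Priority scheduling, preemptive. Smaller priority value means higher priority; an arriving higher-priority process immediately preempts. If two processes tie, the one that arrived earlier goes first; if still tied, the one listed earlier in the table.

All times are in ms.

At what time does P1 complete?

Gantt: | idle 0-5 | P1 5-6 | P2 6-18 | P5 18-23 | P4 23-32 | P3 32-44 | P1 44-48 |
Completion: P1=48  P2=18  P3=44  P4=32  P5=23

48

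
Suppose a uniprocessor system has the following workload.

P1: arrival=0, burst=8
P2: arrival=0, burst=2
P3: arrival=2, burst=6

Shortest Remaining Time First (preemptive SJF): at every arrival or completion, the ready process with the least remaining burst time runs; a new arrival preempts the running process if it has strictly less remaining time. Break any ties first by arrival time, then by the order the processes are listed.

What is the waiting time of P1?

8

Timeline: | P2 0-2 | P3 2-8 | P1 8-16 |
Completion: P1=16  P2=2  P3=8
Turnaround (C−A): P1=16  P2=2  P3=6
Waiting(P1) = turnaround − burst = 16 − 8 = 8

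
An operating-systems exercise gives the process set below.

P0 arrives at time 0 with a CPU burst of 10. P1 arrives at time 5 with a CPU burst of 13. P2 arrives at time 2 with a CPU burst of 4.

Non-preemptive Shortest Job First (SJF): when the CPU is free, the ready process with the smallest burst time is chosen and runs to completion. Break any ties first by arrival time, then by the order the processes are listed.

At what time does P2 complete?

Schedule: | P0 0-10 | P2 10-14 | P1 14-27 |
Completion: P0=10  P1=27  P2=14
Turnaround (C−A): P0=10  P1=22  P2=12

14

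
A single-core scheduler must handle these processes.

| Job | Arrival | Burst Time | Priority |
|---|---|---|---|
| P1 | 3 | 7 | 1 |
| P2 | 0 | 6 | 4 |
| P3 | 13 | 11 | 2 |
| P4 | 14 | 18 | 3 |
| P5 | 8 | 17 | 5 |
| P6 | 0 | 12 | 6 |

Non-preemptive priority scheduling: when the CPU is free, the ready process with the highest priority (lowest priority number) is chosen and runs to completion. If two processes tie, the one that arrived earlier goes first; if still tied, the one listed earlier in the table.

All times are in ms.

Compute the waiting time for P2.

Timeline: | P2 0-6 | P1 6-13 | P3 13-24 | P4 24-42 | P5 42-59 | P6 59-71 |
Completion: P1=13  P2=6  P3=24  P4=42  P5=59  P6=71
Turnaround (C−A): P1=10  P2=6  P3=11  P4=28  P5=51  P6=71
Waiting(P2) = turnaround − burst = 6 − 6 = 0

0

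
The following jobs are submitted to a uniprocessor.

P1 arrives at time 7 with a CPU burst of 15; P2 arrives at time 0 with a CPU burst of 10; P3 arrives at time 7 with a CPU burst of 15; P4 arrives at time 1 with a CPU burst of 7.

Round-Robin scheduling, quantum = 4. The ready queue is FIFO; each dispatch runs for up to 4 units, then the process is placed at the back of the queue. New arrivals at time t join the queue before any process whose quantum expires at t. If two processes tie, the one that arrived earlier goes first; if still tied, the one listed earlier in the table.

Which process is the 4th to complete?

P3

Schedule: | P2 0-4 | P4 4-8 | P2 8-12 | P1 12-16 | P3 16-20 | P4 20-23 | P2 23-25 | P1 25-29 | P3 29-33 | P1 33-37 | P3 37-41 | P1 41-44 | P3 44-47 |
Completion: P1=44  P2=25  P3=47  P4=23
Turnaround (C−A): P1=37  P2=25  P3=40  P4=22
Finish order: P4 → P2 → P1 → P3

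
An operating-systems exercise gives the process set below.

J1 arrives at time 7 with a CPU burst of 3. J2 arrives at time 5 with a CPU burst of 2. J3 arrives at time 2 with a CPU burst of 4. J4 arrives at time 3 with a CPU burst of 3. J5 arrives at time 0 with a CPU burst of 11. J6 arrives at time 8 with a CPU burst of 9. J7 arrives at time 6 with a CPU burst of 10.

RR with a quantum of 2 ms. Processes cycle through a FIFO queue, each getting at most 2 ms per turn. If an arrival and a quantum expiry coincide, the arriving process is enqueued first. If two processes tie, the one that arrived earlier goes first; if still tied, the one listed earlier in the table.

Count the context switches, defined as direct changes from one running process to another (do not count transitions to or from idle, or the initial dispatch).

Gantt: | J5 0-2 | J3 2-4 | J5 4-6 | J4 6-8 | J3 8-10 | J2 10-12 | J7 12-14 | J5 14-16 | J1 16-18 | J6 18-20 | J4 20-21 | J7 21-23 | J5 23-25 | J1 25-26 | J6 26-28 | J7 28-30 | J5 30-32 | J6 32-34 | J7 34-36 | J5 36-37 | J6 37-39 | J7 39-41 | J6 41-42 |
Completion: J1=26  J2=12  J3=10  J4=21  J5=37  J6=42  J7=41
Turnaround (C−A): J1=19  J2=7  J3=8  J4=18  J5=37  J6=34  J7=35

22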